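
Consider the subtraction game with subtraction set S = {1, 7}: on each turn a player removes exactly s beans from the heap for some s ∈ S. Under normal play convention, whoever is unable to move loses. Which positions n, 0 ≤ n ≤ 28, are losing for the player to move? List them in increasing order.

0, 2, 4, 6, 8, 10, 12, 14, 16, 18, 20, 22, 24, 26, 28

G(0) = 0
G(1) = mex{0} = 1
G(2) = mex{1} = 0
G(3) = mex{0} = 1
G(4) = mex{1} = 0
G(5) = mex{0} = 1
G(6) = mex{1} = 0
G(7) = mex{0,0} = 1
G(8) = mex{1,1} = 0
G(9) = mex{0,0} = 1
G(10) = mex{1,1} = 0
G(11) = mex{0,0} = 1
G(12) = mex{1,1} = 0
G(13) = mex{0,0} = 1
G(14) = mex{1,1} = 0
G(15) = mex{0,0} = 1
G(16) = mex{1,1} = 0
G(17) = mex{0,0} = 1
G(18) = mex{1,1} = 0
G(19) = mex{0,0} = 1
G(20) = mex{1,1} = 0
G(21) = mex{0,0} = 1
G(22) = mex{1,1} = 0
G(23) = mex{0,0} = 1
G(24) = mex{1,1} = 0
G(25) = mex{0,0} = 1
G(26) = mex{1,1} = 0
G(27) = mex{0,0} = 1
G(28) = mex{1,1} = 0
P-positions are exactly the n with G(n) = 0.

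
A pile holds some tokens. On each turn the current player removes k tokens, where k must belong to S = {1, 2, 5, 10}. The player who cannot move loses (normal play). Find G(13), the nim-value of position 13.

n :  0  1  2  3  4  5  6  7  8  9 10 11 12 13
G :  0  1  2  0  1  2  0  1  2  0  1  2  0  1

1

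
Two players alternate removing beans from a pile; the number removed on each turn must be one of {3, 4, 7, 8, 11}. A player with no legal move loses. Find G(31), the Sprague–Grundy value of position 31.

G(0) = 0
G(1) = mex{} = 0
G(2) = mex{} = 0
G(3) = mex{0} = 1
G(4) = mex{0,0} = 1
G(5) = mex{0,0} = 1
G(6) = mex{1,0} = 2
G(7) = mex{1,1,0} = 2
G(8) = mex{1,1,0,0} = 2
G(9) = mex{2,1,0,0} = 3
G(10) = mex{2,2,1,0} = 3
G(11) = mex{2,2,1,1,0} = 3
G(12) = mex{3,2,1,1,0} = 4
G(13) = mex{3,3,2,1,0} = 4
G(14) = mex{3,3,2,2,1} = 0
G(15) = mex{4,3,2,2,1} = 0
G(16) = mex{4,4,3,2,1} = 0
G(17) = mex{0,4,3,3,2} = 1
G(18) = mex{0,0,3,3,2} = 1
G(19) = mex{0,0,4,3,2} = 1
G(20) = mex{1,0,4,4,3} = 2
G(21) = mex{1,1,0,4,3} = 2
G(22) = mex{1,1,0,0,3} = 2
G(23) = mex{2,1,0,0,4} = 3
G(24) = mex{2,2,1,0,4} = 3
G(25) = mex{2,2,1,1,0} = 3
G(26) = mex{3,2,1,1,0} = 4
G(27) = mex{3,3,2,1,0} = 4
G(28) = mex{3,3,2,2,1} = 0
G(29) = mex{4,3,2,2,1} = 0
G(30) = mex{4,4,3,2,1} = 0
G(31) = mex{0,4,3,3,2} = 1

1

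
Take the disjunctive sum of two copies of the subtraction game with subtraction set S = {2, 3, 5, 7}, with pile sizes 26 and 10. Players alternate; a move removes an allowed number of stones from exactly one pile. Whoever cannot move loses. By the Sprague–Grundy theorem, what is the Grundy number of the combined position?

4

All piles use S = {2, 3, 5, 7}:
G(0) = 0
G(1) = mex{} = 0
G(2) = mex{0} = 1
G(3) = mex{0,0} = 1
G(4) = mex{1,0} = 2
G(5) = mex{1,1,0} = 2
G(6) = mex{2,1,0} = 3
G(7) = mex{2,2,1,0} = 3
G(8) = mex{3,2,1,0} = 4
G(9) = mex{3,3,2,1} = 0
G(10) = mex{4,3,2,1} = 0
G(11) = mex{0,4,3,2} = 1
G(12) = mex{0,0,3,2} = 1
G(13) = mex{1,0,4,3} = 2
G(14) = mex{1,1,0,3} = 2
G(15) = mex{2,1,0,4} = 3
G(16) = mex{2,2,1,0} = 3
G(17) = mex{3,2,1,0} = 4
G(18) = mex{3,3,2,1} = 0
G(19) = mex{4,3,2,1} = 0
G(20) = mex{0,4,3,2} = 1
G(21) = mex{0,0,3,2} = 1
G(22) = mex{1,0,4,3} = 2
G(23) = mex{1,1,0,3} = 2
G(24) = mex{2,1,0,4} = 3
G(25) = mex{2,2,1,0} = 3
G(26) = mex{3,2,1,0} = 4
Pile A: G(26) = 4.
Pile B: G(10) = 0.
Combined Grundy value = 4 ⊕ 0 = 4.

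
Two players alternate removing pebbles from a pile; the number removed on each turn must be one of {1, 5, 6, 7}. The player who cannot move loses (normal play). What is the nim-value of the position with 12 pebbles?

0

n :  0  1  2  3  4  5  6  7  8  9 10 11 12
G :  0  1  0  1  0  1  2  3  2  3  2  3  0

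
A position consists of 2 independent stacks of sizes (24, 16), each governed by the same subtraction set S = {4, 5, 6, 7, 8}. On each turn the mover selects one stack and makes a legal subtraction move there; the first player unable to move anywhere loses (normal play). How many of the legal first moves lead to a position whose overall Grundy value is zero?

5

All stacks use S = {4, 5, 6, 7, 8}:
n :  0  1  2  3  4  5  6  7  8  9 10 11 12 13 14 15 16 17 18 19 20 21 22 23 24
G :  0  0  0  0  1  1  1  1  2  2  2  2  0  0  0  0  1  1  1  1  2  2  2  2  0
Stack A: G(24) = 0.
Stack B: G(16) = 1.
Combined Grundy value = 0 ⊕ 1 = 1.
A winning move leaves total XOR = 0, i.e. changes one component's Grundy value g to g ⊕ X where X is the current total.
Stack A: need g' = 0⊕1 = 1. Options: 24−4→G=2, 24−5→G=1, 24−6→G=1, 24−7→G=1, 24−8→G=1. Hits: 4.
Stack B: need g' = 1⊕1 = 0. Options: 16−4→G=0, 16−5→G=2, 16−6→G=2, 16−7→G=2, 16−8→G=2. Hits: 1.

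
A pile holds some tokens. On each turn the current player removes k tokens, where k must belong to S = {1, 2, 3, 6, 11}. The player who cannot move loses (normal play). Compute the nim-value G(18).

2

G(0) = 0
G(1) = mex{0} = 1
G(2) = mex{1,0} = 2
G(3) = mex{2,1,0} = 3
G(4) = mex{3,2,1} = 0
G(5) = mex{0,3,2} = 1
G(6) = mex{1,0,3,0} = 2
G(7) = mex{2,1,0,1} = 3
G(8) = mex{3,2,1,2} = 0
G(9) = mex{0,3,2,3} = 1
G(10) = mex{1,0,3,0} = 2
G(11) = mex{2,1,0,1,0} = 3
G(12) = mex{3,2,1,2,1} = 0
G(13) = mex{0,3,2,3,2} = 1
G(14) = mex{1,0,3,0,3} = 2
G(15) = mex{2,1,0,1,0} = 3
G(16) = mex{3,2,1,2,1} = 0
G(17) = mex{0,3,2,3,2} = 1
G(18) = mex{1,0,3,0,3} = 2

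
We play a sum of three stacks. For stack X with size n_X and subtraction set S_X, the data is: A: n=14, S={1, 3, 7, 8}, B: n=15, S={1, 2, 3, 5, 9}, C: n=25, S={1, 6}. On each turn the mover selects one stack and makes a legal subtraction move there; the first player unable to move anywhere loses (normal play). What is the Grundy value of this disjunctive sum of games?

1

Stack A, S = {1, 3, 7, 8}:
n :  0  1  2  3  4  5  6  7  8  9 10 11 12 13 14
G :  0  1  0  1  0  1  0  1  2  3  2  3  2  3  2
G_A(14) = 2.
Stack B, S = {1, 2, 3, 5, 9}:
n :  0  1  2  3  4  5  6  7  8  9 10 11 12 13 14 15
G :  0  1  2  3  0  1  2  3  0  1  2  3  0  1  2  3
G_B(15) = 3.
Stack C, S = {1, 6}:
n :  0  1  2  3  4  5  6  7  8  9 10 11 12 13 14 15 16 17 18 19 20 21 22 23 24 25
G :  0  1  0  1  0  1  2  0  1  0  1  0  1  2  0  1  0  1  0  1  2  0  1  0  1  0
G_C(25) = 0.
Combined Grundy value = 2 ⊕ 3 ⊕ 0 = 1.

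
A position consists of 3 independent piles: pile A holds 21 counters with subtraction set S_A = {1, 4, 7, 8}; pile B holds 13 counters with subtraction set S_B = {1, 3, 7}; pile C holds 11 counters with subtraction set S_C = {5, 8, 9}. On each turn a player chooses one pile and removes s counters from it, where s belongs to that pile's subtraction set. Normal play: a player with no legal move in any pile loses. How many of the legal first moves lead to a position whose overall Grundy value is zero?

Pile A, S = {1, 4, 7, 8}:
n :  0  1  2  3  4  5  6  7  8  9 10 11 12 13 14 15 16 17 18 19 20 21
G :  0  1  0  1  2  0  1  2  3  2  3  0  1  3  0  1  0  1  2  3  2  4
G_A(21) = 4.
Pile B, S = {1, 3, 7}:
G(0) = 0
G(1) = mex{0} = 1
G(2) = mex{1} = 0
G(3) = mex{0,0} = 1
G(4) = mex{1,1} = 0
G(5) = mex{0,0} = 1
G(6) = mex{1,1} = 0
G(7) = mex{0,0,0} = 1
G(8) = mex{1,1,1} = 0
G(9) = mex{0,0,0} = 1
G(10) = mex{1,1,1} = 0
G(11) = mex{0,0,0} = 1
G(12) = mex{1,1,1} = 0
G(13) = mex{0,0,0} = 1
G_B(13) = 1.
Pile C, S = {5, 8, 9}:
G(0) = 0
G(1) = mex{} = 0
G(2) = mex{} = 0
G(3) = mex{} = 0
G(4) = mex{} = 0
G(5) = mex{0} = 1
G(6) = mex{0} = 1
G(7) = mex{0} = 1
G(8) = mex{0,0} = 1
G(9) = mex{0,0,0} = 1
G(10) = mex{1,0,0} = 2
G(11) = mex{1,0,0} = 2
G_C(11) = 2.
Combined Grundy value = 4 ⊕ 1 ⊕ 2 = 7.
A winning move leaves total XOR = 0, i.e. changes one component's Grundy value g to g ⊕ X where X is the current total.
Pile A: need g' = 4⊕7 = 3. Options: 21−1→G=2, 21−4→G=1, 21−7→G=0, 21−8→G=3. Hits: 1.
Pile B: need g' = 1⊕7 = 6. Options: 13−1→G=0, 13−3→G=0, 13−7→G=0. Hits: 0.
Pile C: need g' = 2⊕7 = 5. Options: 11−5→G=1, 11−8→G=0, 11−9→G=0. Hits: 0.

1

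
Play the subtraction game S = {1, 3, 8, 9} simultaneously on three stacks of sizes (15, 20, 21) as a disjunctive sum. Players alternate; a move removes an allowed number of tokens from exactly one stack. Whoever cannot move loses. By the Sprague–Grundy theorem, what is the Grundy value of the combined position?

All stacks use S = {1, 3, 8, 9}:
G(0) = 0
G(1) = mex{0} = 1
G(2) = mex{1} = 0
G(3) = mex{0,0} = 1
G(4) = mex{1,1} = 0
G(5) = mex{0,0} = 1
G(6) = mex{1,1} = 0
G(7) = mex{0,0} = 1
G(8) = mex{1,1,0} = 2
G(9) = mex{2,0,1,0} = 3
G(10) = mex{3,1,0,1} = 2
G(11) = mex{2,2,1,0} = 3
G(12) = mex{3,3,0,1} = 2
G(13) = mex{2,2,1,0} = 3
G(14) = mex{3,3,0,1} = 2
G(15) = mex{2,2,1,0} = 3
G(16) = mex{3,3,2,1} = 0
G(17) = mex{0,2,3,2} = 1
G(18) = mex{1,3,2,3} = 0
G(19) = mex{0,0,3,2} = 1
G(20) = mex{1,1,2,3} = 0
G(21) = mex{0,0,3,2} = 1
Stack A: G(15) = 3.
Stack B: G(20) = 0.
Stack C: G(21) = 1.
Combined Grundy value = 3 ⊕ 0 ⊕ 1 = 2.

2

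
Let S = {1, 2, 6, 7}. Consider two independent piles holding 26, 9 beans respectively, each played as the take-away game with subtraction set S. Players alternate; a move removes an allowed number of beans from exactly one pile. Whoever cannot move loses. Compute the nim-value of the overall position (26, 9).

All piles use S = {1, 2, 6, 7}:
G(0) = 0
G(1) = mex{0} = 1
G(2) = mex{1,0} = 2
G(3) = mex{2,1} = 0
G(4) = mex{0,2} = 1
G(5) = mex{1,0} = 2
G(6) = mex{2,1,0} = 3
G(7) = mex{3,2,1,0} = 4
G(8) = mex{4,3,2,1} = 0
G(9) = mex{0,4,0,2} = 1
G(10) = mex{1,0,1,0} = 2
G(11) = mex{2,1,2,1} = 0
G(12) = mex{0,2,3,2} = 1
G(13) = mex{1,0,4,3} = 2
G(14) = mex{2,1,0,4} = 3
G(15) = mex{3,2,1,0} = 4
G(16) = mex{4,3,2,1} = 0
G(17) = mex{0,4,0,2} = 1
G(18) = mex{1,0,1,0} = 2
G(19) = mex{2,1,2,1} = 0
G(20) = mex{0,2,3,2} = 1
G(21) = mex{1,0,4,3} = 2
G(22) = mex{2,1,0,4} = 3
G(23) = mex{3,2,1,0} = 4
G(24) = mex{4,3,2,1} = 0
G(25) = mex{0,4,0,2} = 1
G(26) = mex{1,0,1,0} = 2
Pile A: G(26) = 2.
Pile B: G(9) = 1.
Combined Grundy value = 2 ⊕ 1 = 3.

3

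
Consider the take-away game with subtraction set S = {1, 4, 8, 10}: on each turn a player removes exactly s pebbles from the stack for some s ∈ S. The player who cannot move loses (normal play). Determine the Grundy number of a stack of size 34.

1

n :  0  1  2  3  4  5  6  7  8  9 10 11 12 13 14 15 16 17 18 19 20 21 22 23 24 25 26 27 28 29 30 31 32 33 34
G :  0  1  0  1  2  0  1  0  1  2  3  2  3  4  0  1  0  1  2  0  1  0  1  2  3  2  3  4  0  1  0  1  2  0  1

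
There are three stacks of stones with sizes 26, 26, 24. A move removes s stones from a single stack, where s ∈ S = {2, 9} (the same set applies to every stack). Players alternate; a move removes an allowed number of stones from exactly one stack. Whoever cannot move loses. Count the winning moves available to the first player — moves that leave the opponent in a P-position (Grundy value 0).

6

All stacks use S = {2, 9}:
G(0) = 0
G(1) = mex{} = 0
G(2) = mex{0} = 1
G(3) = mex{0} = 1
G(4) = mex{1} = 0
G(5) = mex{1} = 0
G(6) = mex{0} = 1
G(7) = mex{0} = 1
G(8) = mex{1} = 0
G(9) = mex{1,0} = 2
G(10) = mex{0,0} = 1
G(11) = mex{2,1} = 0
G(12) = mex{1,1} = 0
G(13) = mex{0,0} = 1
G(14) = mex{0,0} = 1
G(15) = mex{1,1} = 0
G(16) = mex{1,1} = 0
G(17) = mex{0,0} = 1
G(18) = mex{0,2} = 1
G(19) = mex{1,1} = 0
G(20) = mex{1,0} = 2
G(21) = mex{0,0} = 1
G(22) = mex{2,1} = 0
G(23) = mex{1,1} = 0
G(24) = mex{0,0} = 1
G(25) = mex{0,0} = 1
G(26) = mex{1,1} = 0
Stack A: G(26) = 0.
Stack B: G(26) = 0.
Stack C: G(24) = 1.
Combined Grundy value = 0 ⊕ 0 ⊕ 1 = 1.
A winning move leaves total XOR = 0, i.e. changes one component's Grundy value g to g ⊕ X where X is the current total.
Stack A: need g' = 0⊕1 = 1. Options: 26−2→G=1, 26−9→G=1. Hits: 2.
Stack B: need g' = 0⊕1 = 1. Options: 26−2→G=1, 26−9→G=1. Hits: 2.
Stack C: need g' = 1⊕1 = 0. Options: 24−2→G=0, 24−9→G=0. Hits: 2.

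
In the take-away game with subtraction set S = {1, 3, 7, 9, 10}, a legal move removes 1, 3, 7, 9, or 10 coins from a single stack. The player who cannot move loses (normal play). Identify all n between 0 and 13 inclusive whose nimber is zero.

n :  0  1  2  3  4  5  6  7  8  9 10 11 12 13
G :  0  1  0  1  0  1  0  1  0  1  2  3  2  3
P-positions are exactly the n with G(n) = 0.

0, 2, 4, 6, 8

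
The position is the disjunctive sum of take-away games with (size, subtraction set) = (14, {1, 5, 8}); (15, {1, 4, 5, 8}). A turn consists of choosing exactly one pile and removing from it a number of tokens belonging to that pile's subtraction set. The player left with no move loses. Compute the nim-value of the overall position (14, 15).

3

Pile A, S = {1, 5, 8}:
n :  0  1  2  3  4  5  6  7  8  9 10 11 12 13 14
G :  0  1  0  1  0  1  0  1  2  3  2  3  2  0  1
G_A(14) = 1.
Pile B, S = {1, 4, 5, 8}:
n :  0  1  2  3  4  5  6  7  8  9 10 11 12 13 14 15
G :  0  1  0  1  2  3  2  3  4  0  1  0  1  2  3  2
G_B(15) = 2.
Combined Grundy value = 1 ⊕ 2 = 3.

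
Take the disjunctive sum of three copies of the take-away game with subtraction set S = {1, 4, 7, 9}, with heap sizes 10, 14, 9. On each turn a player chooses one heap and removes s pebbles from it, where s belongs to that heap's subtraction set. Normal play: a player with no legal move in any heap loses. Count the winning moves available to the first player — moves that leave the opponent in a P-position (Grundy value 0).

0

All heaps use S = {1, 4, 7, 9}:
G(0) = 0
G(1) = mex{0} = 1
G(2) = mex{1} = 0
G(3) = mex{0} = 1
G(4) = mex{1,0} = 2
G(5) = mex{2,1} = 0
G(6) = mex{0,0} = 1
G(7) = mex{1,1,0} = 2
G(8) = mex{2,2,1} = 0
G(9) = mex{0,0,0,0} = 1
G(10) = mex{1,1,1,1} = 0
G(11) = mex{0,2,2,0} = 1
G(12) = mex{1,0,0,1} = 2
G(13) = mex{2,1,1,2} = 0
G(14) = mex{0,0,2,0} = 1
Heap A: G(10) = 0.
Heap B: G(14) = 1.
Heap C: G(9) = 1.
Combined Grundy value = 0 ⊕ 1 ⊕ 1 = 0.
A winning move leaves total XOR = 0, i.e. changes one component's Grundy value g to g ⊕ X where X is the current total.
Heap A: target g' = 0⊕0 = 0, but every legal move changes the Grundy value (mex property), so 0 moves.
Heap B: target g' = 1⊕0 = 1, but every legal move changes the Grundy value (mex property), so 0 moves.
Heap C: target g' = 1⊕0 = 1, but every legal move changes the Grundy value (mex property), so 0 moves.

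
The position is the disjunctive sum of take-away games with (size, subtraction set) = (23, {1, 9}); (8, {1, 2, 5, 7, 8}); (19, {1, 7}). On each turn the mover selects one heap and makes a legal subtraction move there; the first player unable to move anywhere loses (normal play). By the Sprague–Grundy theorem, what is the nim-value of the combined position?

2

Heap A, S = {1, 9}:
n :  0  1  2  3  4  5  6  7  8  9 10 11 12 13 14 15 16 17 18 19 20 21 22 23
G :  0  1  0  1  0  1  0  1  0  1  0  1  0  1  0  1  0  1  0  1  0  1  0  1
G_A(23) = 1.
Heap B, S = {1, 2, 5, 7, 8}:
G(0) = 0
G(1) = mex{0} = 1
G(2) = mex{1,0} = 2
G(3) = mex{2,1} = 0
G(4) = mex{0,2} = 1
G(5) = mex{1,0,0} = 2
G(6) = mex{2,1,1} = 0
G(7) = mex{0,2,2,0} = 1
G(8) = mex{1,0,0,1,0} = 2
G_B(8) = 2.
Heap C, S = {1, 7}:
n :  0  1  2  3  4  5  6  7  8  9 10 11 12 13 14 15 16 17 18 19
G :  0  1  0  1  0  1  0  1  0  1  0  1  0  1  0  1  0  1  0  1
G_C(19) = 1.
Combined Grundy value = 1 ⊕ 2 ⊕ 1 = 2.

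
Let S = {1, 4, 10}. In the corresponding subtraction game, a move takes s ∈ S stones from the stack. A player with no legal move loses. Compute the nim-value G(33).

1

G(0) = 0
G(1) = mex{0} = 1
G(2) = mex{1} = 0
G(3) = mex{0} = 1
G(4) = mex{1,0} = 2
G(5) = mex{2,1} = 0
G(6) = mex{0,0} = 1
G(7) = mex{1,1} = 0
G(8) = mex{0,2} = 1
G(9) = mex{1,0} = 2
G(10) = mex{2,1,0} = 3
G(11) = mex{3,0,1} = 2
G(12) = mex{2,1,0} = 3
G(13) = mex{3,2,1} = 0
G(14) = mex{0,3,2} = 1
G(15) = mex{1,2,0} = 3
G(16) = mex{3,3,1} = 0
G(17) = mex{0,0,0} = 1
G(18) = mex{1,1,1} = 0
G(19) = mex{0,3,2} = 1
G(20) = mex{1,0,3} = 2
G(21) = mex{2,1,2} = 0
G(22) = mex{0,0,3} = 1
G(23) = mex{1,1,0} = 2
G(24) = mex{2,2,1} = 0
G(25) = mex{0,0,3} = 1
G(26) = mex{1,1,0} = 2
G(27) = mex{2,2,1} = 0
G(28) = mex{0,0,0} = 1
G(29) = mex{1,1,1} = 0
G(30) = mex{0,2,2} = 1
G(31) = mex{1,0,0} = 2
G(32) = mex{2,1,1} = 0
G(33) = mex{0,0,2} = 1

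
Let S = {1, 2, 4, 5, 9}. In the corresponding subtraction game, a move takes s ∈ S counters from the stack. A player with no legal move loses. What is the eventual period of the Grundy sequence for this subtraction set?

13

n :  0  1  2  3  4  5  6  7  8  9 10 11 12 13 14 15 16 17 18 19 20 21 22 23 24 25 26 27
G :  0  1  2  0  1  2  0  1  2  3  4  5  3  0  1  2  0  1  2  0  1  2  3  4  5  3  0  1
G(n+13) = G(n) holds for n = 0,…,8 (a full window of length max(S) = 9), so the sequence is purely periodic with period 13.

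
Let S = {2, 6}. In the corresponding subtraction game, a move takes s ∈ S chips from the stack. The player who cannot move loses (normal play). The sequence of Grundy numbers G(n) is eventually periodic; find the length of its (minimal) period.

4

G(0) = 0
G(1) = mex{} = 0
G(2) = mex{0} = 1
G(3) = mex{0} = 1
G(4) = mex{1} = 0
G(5) = mex{1} = 0
G(6) = mex{0,0} = 1
G(7) = mex{0,0} = 1
G(8) = mex{1,1} = 0
G(9) = mex{1,1} = 0
G(10) = mex{0,0} = 1
G(11) = mex{0,0} = 1
G(12) = mex{1,1} = 0
G(13) = mex{1,1} = 0
G(14) = mex{0,0} = 1
G(n+4) = G(n) holds for n = 0,…,5 (a full window of length max(S) = 6), so the sequence is purely periodic with period 4.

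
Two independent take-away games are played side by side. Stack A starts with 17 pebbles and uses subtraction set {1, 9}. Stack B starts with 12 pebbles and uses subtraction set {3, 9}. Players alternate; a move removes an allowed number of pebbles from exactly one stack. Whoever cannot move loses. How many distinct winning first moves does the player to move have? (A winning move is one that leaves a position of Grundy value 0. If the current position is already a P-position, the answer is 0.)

4

Stack A, S = {1, 9}:
n :  0  1  2  3  4  5  6  7  8  9 10 11 12 13 14 15 16 17
G :  0  1  0  1  0  1  0  1  0  1  0  1  0  1  0  1  0  1
G_A(17) = 1.
Stack B, S = {3, 9}:
G(0) = 0
G(1) = mex{} = 0
G(2) = mex{} = 0
G(3) = mex{0} = 1
G(4) = mex{0} = 1
G(5) = mex{0} = 1
G(6) = mex{1} = 0
G(7) = mex{1} = 0
G(8) = mex{1} = 0
G(9) = mex{0,0} = 1
G(10) = mex{0,0} = 1
G(11) = mex{0,0} = 1
G(12) = mex{1,1} = 0
G_B(12) = 0.
Combined Grundy value = 1 ⊕ 0 = 1.
A winning move leaves total XOR = 0, i.e. changes one component's Grundy value g to g ⊕ X where X is the current total.
Stack A: need g' = 1⊕1 = 0. Options: 17−1→G=0, 17−9→G=0. Hits: 2.
Stack B: need g' = 0⊕1 = 1. Options: 12−3→G=1, 12−9→G=1. Hits: 2.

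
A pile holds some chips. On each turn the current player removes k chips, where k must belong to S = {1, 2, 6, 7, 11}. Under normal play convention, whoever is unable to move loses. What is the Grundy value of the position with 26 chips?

G(0) = 0
G(1) = mex{0} = 1
G(2) = mex{1,0} = 2
G(3) = mex{2,1} = 0
G(4) = mex{0,2} = 1
G(5) = mex{1,0} = 2
G(6) = mex{2,1,0} = 3
G(7) = mex{3,2,1,0} = 4
G(8) = mex{4,3,2,1} = 0
G(9) = mex{0,4,0,2} = 1
G(10) = mex{1,0,1,0} = 2
G(11) = mex{2,1,2,1,0} = 3
G(12) = mex{3,2,3,2,1} = 0
G(13) = mex{0,3,4,3,2} = 1
G(14) = mex{1,0,0,4,0} = 2
G(15) = mex{2,1,1,0,1} = 3
G(16) = mex{3,2,2,1,2} = 0
G(17) = mex{0,3,3,2,3} = 1
G(18) = mex{1,0,0,3,4} = 2
G(19) = mex{2,1,1,0,0} = 3
G(20) = mex{3,2,2,1,1} = 0
G(21) = mex{0,3,3,2,2} = 1
G(22) = mex{1,0,0,3,3} = 2
G(23) = mex{2,1,1,0,0} = 3
G(24) = mex{3,2,2,1,1} = 0
G(25) = mex{0,3,3,2,2} = 1
G(26) = mex{1,0,0,3,3} = 2

2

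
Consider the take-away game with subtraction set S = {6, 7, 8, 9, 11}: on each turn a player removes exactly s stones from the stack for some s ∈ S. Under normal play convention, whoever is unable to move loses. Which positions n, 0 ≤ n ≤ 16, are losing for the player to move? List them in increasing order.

0, 1, 2, 3, 4, 5

G(0) = 0
G(1) = mex{} = 0
G(2) = mex{} = 0
G(3) = mex{} = 0
G(4) = mex{} = 0
G(5) = mex{} = 0
G(6) = mex{0} = 1
G(7) = mex{0,0} = 1
G(8) = mex{0,0,0} = 1
G(9) = mex{0,0,0,0} = 1
G(10) = mex{0,0,0,0} = 1
G(11) = mex{0,0,0,0,0} = 1
G(12) = mex{1,0,0,0,0} = 2
G(13) = mex{1,1,0,0,0} = 2
G(14) = mex{1,1,1,0,0} = 2
G(15) = mex{1,1,1,1,0} = 2
G(16) = mex{1,1,1,1,0} = 2
P-positions are exactly the n with G(n) = 0.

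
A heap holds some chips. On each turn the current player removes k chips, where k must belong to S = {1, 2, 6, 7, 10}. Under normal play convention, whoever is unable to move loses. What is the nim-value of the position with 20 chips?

n :  0  1  2  3  4  5  6  7  8  9 10 11 12 13 14 15 16 17 18 19 20
G :  0  1  2  0  1  2  3  4  0  1  2  0  1  2  3  4  0  1  2  0  1

1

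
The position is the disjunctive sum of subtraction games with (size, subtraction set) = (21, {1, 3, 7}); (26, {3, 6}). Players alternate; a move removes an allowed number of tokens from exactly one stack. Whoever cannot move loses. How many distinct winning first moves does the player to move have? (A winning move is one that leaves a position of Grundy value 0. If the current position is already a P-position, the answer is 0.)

1

Stack A, S = {1, 3, 7}:
n :  0  1  2  3  4  5  6  7  8  9 10 11 12 13 14 15 16 17 18 19 20 21
G :  0  1  0  1  0  1  0  1  0  1  0  1  0  1  0  1  0  1  0  1  0  1
G_A(21) = 1.
Stack B, S = {3, 6}:
G(0) = 0
G(1) = mex{} = 0
G(2) = mex{} = 0
G(3) = mex{0} = 1
G(4) = mex{0} = 1
G(5) = mex{0} = 1
G(6) = mex{1,0} = 2
G(7) = mex{1,0} = 2
G(8) = mex{1,0} = 2
G(9) = mex{2,1} = 0
G(10) = mex{2,1} = 0
G(11) = mex{2,1} = 0
G(12) = mex{0,2} = 1
G(13) = mex{0,2} = 1
G(14) = mex{0,2} = 1
G(15) = mex{1,0} = 2
G(16) = mex{1,0} = 2
G(17) = mex{1,0} = 2
G(18) = mex{2,1} = 0
G(19) = mex{2,1} = 0
G(20) = mex{2,1} = 0
G(21) = mex{0,2} = 1
G(22) = mex{0,2} = 1
G(23) = mex{0,2} = 1
G(24) = mex{1,0} = 2
G(25) = mex{1,0} = 2
G(26) = mex{1,0} = 2
G_B(26) = 2.
Combined Grundy value = 1 ⊕ 2 = 3.
A winning move leaves total XOR = 0, i.e. changes one component's Grundy value g to g ⊕ X where X is the current total.
Stack A: need g' = 1⊕3 = 2. Options: 21−1→G=0, 21−3→G=0, 21−7→G=0. Hits: 0.
Stack B: need g' = 2⊕3 = 1. Options: 26−3→G=1, 26−6→G=0. Hits: 1.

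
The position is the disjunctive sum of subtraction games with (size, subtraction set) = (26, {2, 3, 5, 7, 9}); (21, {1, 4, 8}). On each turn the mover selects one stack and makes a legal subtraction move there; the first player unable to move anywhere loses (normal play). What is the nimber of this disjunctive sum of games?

0

Stack A, S = {2, 3, 5, 7, 9}:
n :  0  1  2  3  4  5  6  7  8  9 10 11 12 13 14 15 16 17 18 19 20 21 22 23 24 25 26
G :  0  0  1  1  2  2  3  3  4  4  5  0  0  1  1  2  2  3  3  4  4  5  0  0  1  1  2
G_A(26) = 2.
Stack B, S = {1, 4, 8}:
n :  0  1  2  3  4  5  6  7  8  9 10 11 12 13 14 15 16 17 18 19 20 21
G :  0  1  0  1  2  0  1  0  1  2  3  2  0  1  0  1  2  0  1  0  1  2
G_B(21) = 2.
Combined Grundy value = 2 ⊕ 2 = 0.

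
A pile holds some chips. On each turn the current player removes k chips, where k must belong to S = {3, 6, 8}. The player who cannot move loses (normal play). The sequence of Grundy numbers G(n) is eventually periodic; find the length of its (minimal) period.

11

G(0) = 0
G(1) = mex{} = 0
G(2) = mex{} = 0
G(3) = mex{0} = 1
G(4) = mex{0} = 1
G(5) = mex{0} = 1
G(6) = mex{1,0} = 2
G(7) = mex{1,0} = 2
G(8) = mex{1,0,0} = 2
G(9) = mex{2,1,0} = 3
G(10) = mex{2,1,0} = 3
G(11) = mex{2,1,1} = 0
G(12) = mex{3,2,1} = 0
G(13) = mex{3,2,1} = 0
G(14) = mex{0,2,2} = 1
G(15) = mex{0,3,2} = 1
G(16) = mex{0,3,2} = 1
G(17) = mex{1,0,3} = 2
G(18) = mex{1,0,3} = 2
G(19) = mex{1,0,0} = 2
G(20) = mex{2,1,0} = 3
G(21) = mex{2,1,0} = 3
G(22) = mex{2,1,1} = 0
G(23) = mex{3,2,1} = 0
G(n+11) = G(n) holds for n = 0,…,7 (a full window of length max(S) = 8), so the sequence is purely periodic with period 11.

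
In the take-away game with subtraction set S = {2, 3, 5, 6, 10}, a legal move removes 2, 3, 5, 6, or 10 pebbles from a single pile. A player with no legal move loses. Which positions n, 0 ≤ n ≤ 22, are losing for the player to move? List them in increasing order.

0, 1, 8, 9, 16, 17

G(0) = 0
G(1) = mex{} = 0
G(2) = mex{0} = 1
G(3) = mex{0,0} = 1
G(4) = mex{1,0} = 2
G(5) = mex{1,1,0} = 2
G(6) = mex{2,1,0,0} = 3
G(7) = mex{2,2,1,0} = 3
G(8) = mex{3,2,1,1} = 0
G(9) = mex{3,3,2,1} = 0
G(10) = mex{0,3,2,2,0} = 1
G(11) = mex{0,0,3,2,0} = 1
G(12) = mex{1,0,3,3,1} = 2
G(13) = mex{1,1,0,3,1} = 2
G(14) = mex{2,1,0,0,2} = 3
G(15) = mex{2,2,1,0,2} = 3
G(16) = mex{3,2,1,1,3} = 0
G(17) = mex{3,3,2,1,3} = 0
G(18) = mex{0,3,2,2,0} = 1
G(19) = mex{0,0,3,2,0} = 1
G(20) = mex{1,0,3,3,1} = 2
G(21) = mex{1,1,0,3,1} = 2
G(22) = mex{2,1,0,0,2} = 3
P-positions are exactly the n with G(n) = 0.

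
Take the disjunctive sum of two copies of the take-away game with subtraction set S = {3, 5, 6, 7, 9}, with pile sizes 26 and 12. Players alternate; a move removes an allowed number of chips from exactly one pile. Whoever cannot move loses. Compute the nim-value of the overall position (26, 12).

All piles use S = {3, 5, 6, 7, 9}:
G(0) = 0
G(1) = mex{} = 0
G(2) = mex{} = 0
G(3) = mex{0} = 1
G(4) = mex{0} = 1
G(5) = mex{0,0} = 1
G(6) = mex{1,0,0} = 2
G(7) = mex{1,0,0,0} = 2
G(8) = mex{1,1,0,0} = 2
G(9) = mex{2,1,1,0,0} = 3
G(10) = mex{2,1,1,1,0} = 3
G(11) = mex{2,2,1,1,0} = 3
G(12) = mex{3,2,2,1,1} = 0
G(13) = mex{3,2,2,2,1} = 0
G(14) = mex{3,3,2,2,1} = 0
G(15) = mex{0,3,3,2,2} = 1
G(16) = mex{0,3,3,3,2} = 1
G(17) = mex{0,0,3,3,2} = 1
G(18) = mex{1,0,0,3,3} = 2
G(19) = mex{1,0,0,0,3} = 2
G(20) = mex{1,1,0,0,3} = 2
G(21) = mex{2,1,1,0,0} = 3
G(22) = mex{2,1,1,1,0} = 3
G(23) = mex{2,2,1,1,0} = 3
G(24) = mex{3,2,2,1,1} = 0
G(25) = mex{3,2,2,2,1} = 0
G(26) = mex{3,3,2,2,1} = 0
Pile A: G(26) = 0.
Pile B: G(12) = 0.
Combined Grundy value = 0 ⊕ 0 = 0.

0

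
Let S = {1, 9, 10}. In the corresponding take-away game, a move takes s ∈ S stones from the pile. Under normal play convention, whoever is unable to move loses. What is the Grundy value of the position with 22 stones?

n :  0  1  2  3  4  5  6  7  8  9 10 11 12 13 14 15 16 17 18 19 20 21 22
G :  0  1  0  1  0  1  0  1  0  1  2  3  2  3  2  3  2  3  2  0  1  0  1

1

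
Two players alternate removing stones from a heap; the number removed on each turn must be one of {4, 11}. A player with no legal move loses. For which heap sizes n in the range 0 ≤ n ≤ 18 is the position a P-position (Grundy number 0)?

n :  0  1  2  3  4  5  6  7  8  9 10 11 12 13 14 15 16 17 18
G :  0  0  0  0  1  1  1  1  0  0  0  2  1  1  1  0  0  0  0
P-positions are exactly the n with G(n) = 0.

0, 1, 2, 3, 8, 9, 10, 15, 16, 17, 18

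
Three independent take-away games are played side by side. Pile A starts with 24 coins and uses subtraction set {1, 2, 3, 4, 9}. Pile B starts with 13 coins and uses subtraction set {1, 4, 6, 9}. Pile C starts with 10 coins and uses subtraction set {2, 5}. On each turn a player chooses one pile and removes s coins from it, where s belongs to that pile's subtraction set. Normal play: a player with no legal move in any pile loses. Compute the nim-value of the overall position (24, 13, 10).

Pile A, S = {1, 2, 3, 4, 9}:
G(0) = 0
G(1) = mex{0} = 1
G(2) = mex{1,0} = 2
G(3) = mex{2,1,0} = 3
G(4) = mex{3,2,1,0} = 4
G(5) = mex{4,3,2,1} = 0
G(6) = mex{0,4,3,2} = 1
G(7) = mex{1,0,4,3} = 2
G(8) = mex{2,1,0,4} = 3
G(9) = mex{3,2,1,0,0} = 4
G(10) = mex{4,3,2,1,1} = 0
G(11) = mex{0,4,3,2,2} = 1
G(12) = mex{1,0,4,3,3} = 2
G(13) = mex{2,1,0,4,4} = 3
G(14) = mex{3,2,1,0,0} = 4
G(15) = mex{4,3,2,1,1} = 0
G(16) = mex{0,4,3,2,2} = 1
G(17) = mex{1,0,4,3,3} = 2
G(18) = mex{2,1,0,4,4} = 3
G(19) = mex{3,2,1,0,0} = 4
G(20) = mex{4,3,2,1,1} = 0
G(21) = mex{0,4,3,2,2} = 1
G(22) = mex{1,0,4,3,3} = 2
G(23) = mex{2,1,0,4,4} = 3
G(24) = mex{3,2,1,0,0} = 4
G_A(24) = 4.
Pile B, S = {1, 4, 6, 9}:
G(0) = 0
G(1) = mex{0} = 1
G(2) = mex{1} = 0
G(3) = mex{0} = 1
G(4) = mex{1,0} = 2
G(5) = mex{2,1} = 0
G(6) = mex{0,0,0} = 1
G(7) = mex{1,1,1} = 0
G(8) = mex{0,2,0} = 1
G(9) = mex{1,0,1,0} = 2
G(10) = mex{2,1,2,1} = 0
G(11) = mex{0,0,0,0} = 1
G(12) = mex{1,1,1,1} = 0
G(13) = mex{0,2,0,2} = 1
G_B(13) = 1.
Pile C, S = {2, 5}:
n :  0  1  2  3  4  5  6  7  8  9 10
G :  0  0  1  1  0  2  1  0  0  1  1
G_C(10) = 1.
Combined Grundy value = 4 ⊕ 1 ⊕ 1 = 4.

4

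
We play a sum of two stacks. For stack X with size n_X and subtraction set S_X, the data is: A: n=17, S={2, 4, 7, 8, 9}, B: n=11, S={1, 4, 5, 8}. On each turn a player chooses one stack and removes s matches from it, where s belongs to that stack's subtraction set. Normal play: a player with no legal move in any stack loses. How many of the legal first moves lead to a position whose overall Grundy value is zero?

0

Stack A, S = {2, 4, 7, 8, 9}:
n :  0  1  2  3  4  5  6  7  8  9 10 11 12 13 14 15 16 17
G :  0  0  1  1  2  2  0  3  1  4  2  0  0  1  1  2  2  0
G_A(17) = 0.
Stack B, S = {1, 4, 5, 8}:
G(0) = 0
G(1) = mex{0} = 1
G(2) = mex{1} = 0
G(3) = mex{0} = 1
G(4) = mex{1,0} = 2
G(5) = mex{2,1,0} = 3
G(6) = mex{3,0,1} = 2
G(7) = mex{2,1,0} = 3
G(8) = mex{3,2,1,0} = 4
G(9) = mex{4,3,2,1} = 0
G(10) = mex{0,2,3,0} = 1
G(11) = mex{1,3,2,1} = 0
G_B(11) = 0.
Combined Grundy value = 0 ⊕ 0 = 0.
A winning move leaves total XOR = 0, i.e. changes one component's Grundy value g to g ⊕ X where X is the current total.
Stack A: target g' = 0⊕0 = 0, but every legal move changes the Grundy value (mex property), so 0 moves.
Stack B: target g' = 0⊕0 = 0, but every legal move changes the Grundy value (mex property), so 0 moves.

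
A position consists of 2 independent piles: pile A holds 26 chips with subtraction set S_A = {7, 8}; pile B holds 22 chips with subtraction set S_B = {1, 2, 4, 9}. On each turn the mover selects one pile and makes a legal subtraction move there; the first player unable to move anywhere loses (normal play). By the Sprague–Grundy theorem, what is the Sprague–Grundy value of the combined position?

1

Pile A, S = {7, 8}:
G(0) = 0
G(1) = mex{} = 0
G(2) = mex{} = 0
G(3) = mex{} = 0
G(4) = mex{} = 0
G(5) = mex{} = 0
G(6) = mex{} = 0
G(7) = mex{0} = 1
G(8) = mex{0,0} = 1
G(9) = mex{0,0} = 1
G(10) = mex{0,0} = 1
G(11) = mex{0,0} = 1
G(12) = mex{0,0} = 1
G(13) = mex{0,0} = 1
G(14) = mex{1,0} = 2
G(15) = mex{1,1} = 0
G(16) = mex{1,1} = 0
G(17) = mex{1,1} = 0
G(18) = mex{1,1} = 0
G(19) = mex{1,1} = 0
G(20) = mex{1,1} = 0
G(21) = mex{2,1} = 0
G(22) = mex{0,2} = 1
G(23) = mex{0,0} = 1
G(24) = mex{0,0} = 1
G(25) = mex{0,0} = 1
G(26) = mex{0,0} = 1
G_A(26) = 1.
Pile B, S = {1, 2, 4, 9}:
n :  0  1  2  3  4  5  6  7  8  9 10 11 12 13 14 15 16 17 18 19 20 21 22
G :  0  1  2  0  1  2  0  1  2  3  4  0  1  2  0  1  2  0  1  2  3  4  0
G_B(22) = 0.
Combined Grundy value = 1 ⊕ 0 = 1.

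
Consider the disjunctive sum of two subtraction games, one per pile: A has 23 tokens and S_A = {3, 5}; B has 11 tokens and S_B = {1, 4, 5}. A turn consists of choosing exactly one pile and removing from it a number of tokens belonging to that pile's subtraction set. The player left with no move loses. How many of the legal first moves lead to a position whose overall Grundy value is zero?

2

Pile A, S = {3, 5}:
n :  0  1  2  3  4  5  6  7  8  9 10 11 12 13 14 15 16 17 18 19 20 21 22 23
G :  0  0  0  1  1  1  2  2  0  0  0  1  1  1  2  2  0  0  0  1  1  1  2  2
G_A(23) = 2.
Pile B, S = {1, 4, 5}:
G(0) = 0
G(1) = mex{0} = 1
G(2) = mex{1} = 0
G(3) = mex{0} = 1
G(4) = mex{1,0} = 2
G(5) = mex{2,1,0} = 3
G(6) = mex{3,0,1} = 2
G(7) = mex{2,1,0} = 3
G(8) = mex{3,2,1} = 0
G(9) = mex{0,3,2} = 1
G(10) = mex{1,2,3} = 0
G(11) = mex{0,3,2} = 1
G_B(11) = 1.
Combined Grundy value = 2 ⊕ 1 = 3.
A winning move leaves total XOR = 0, i.e. changes one component's Grundy value g to g ⊕ X where X is the current total.
Pile A: need g' = 2⊕3 = 1. Options: 23−3→G=1, 23−5→G=0. Hits: 1.
Pile B: need g' = 1⊕3 = 2. Options: 11−1→G=0, 11−4→G=3, 11−5→G=2. Hits: 1.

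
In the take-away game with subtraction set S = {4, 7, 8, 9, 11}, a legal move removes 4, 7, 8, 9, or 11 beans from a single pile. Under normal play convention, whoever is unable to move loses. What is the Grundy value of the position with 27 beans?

G(0) = 0
G(1) = mex{} = 0
G(2) = mex{} = 0
G(3) = mex{} = 0
G(4) = mex{0} = 1
G(5) = mex{0} = 1
G(6) = mex{0} = 1
G(7) = mex{0,0} = 1
G(8) = mex{1,0,0} = 2
G(9) = mex{1,0,0,0} = 2
G(10) = mex{1,0,0,0} = 2
G(11) = mex{1,1,0,0,0} = 2
G(12) = mex{2,1,1,0,0} = 3
G(13) = mex{2,1,1,1,0} = 3
G(14) = mex{2,1,1,1,0} = 3
G(15) = mex{2,2,1,1,1} = 0
G(16) = mex{3,2,2,1,1} = 0
G(17) = mex{3,2,2,2,1} = 0
G(18) = mex{3,2,2,2,1} = 0
G(19) = mex{0,3,2,2,2} = 1
G(20) = mex{0,3,3,2,2} = 1
G(21) = mex{0,3,3,3,2} = 1
G(22) = mex{0,0,3,3,2} = 1
G(23) = mex{1,0,0,3,3} = 2
G(24) = mex{1,0,0,0,3} = 2
G(25) = mex{1,0,0,0,3} = 2
G(26) = mex{1,1,0,0,0} = 2
G(27) = mex{2,1,1,0,0} = 3

3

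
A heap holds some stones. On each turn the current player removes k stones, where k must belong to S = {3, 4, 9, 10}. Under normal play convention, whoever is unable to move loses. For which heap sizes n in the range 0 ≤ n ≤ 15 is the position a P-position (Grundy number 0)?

0, 1, 2, 7, 8, 13, 14, 15

G(0) = 0
G(1) = mex{} = 0
G(2) = mex{} = 0
G(3) = mex{0} = 1
G(4) = mex{0,0} = 1
G(5) = mex{0,0} = 1
G(6) = mex{1,0} = 2
G(7) = mex{1,1} = 0
G(8) = mex{1,1} = 0
G(9) = mex{2,1,0} = 3
G(10) = mex{0,2,0,0} = 1
G(11) = mex{0,0,0,0} = 1
G(12) = mex{3,0,1,0} = 2
G(13) = mex{1,3,1,1} = 0
G(14) = mex{1,1,1,1} = 0
G(15) = mex{2,1,2,1} = 0
P-positions are exactly the n with G(n) = 0.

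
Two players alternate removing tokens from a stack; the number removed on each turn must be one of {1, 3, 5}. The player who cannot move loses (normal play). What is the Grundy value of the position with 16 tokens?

n :  0  1  2  3  4  5  6  7  8  9 10 11 12 13 14 15 16
G :  0  1  0  1  0  1  0  1  0  1  0  1  0  1  0  1  0

0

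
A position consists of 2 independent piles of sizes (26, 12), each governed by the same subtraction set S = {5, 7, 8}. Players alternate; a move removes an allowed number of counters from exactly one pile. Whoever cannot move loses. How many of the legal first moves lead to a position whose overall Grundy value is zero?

1

All piles use S = {5, 7, 8}:
n :  0  1  2  3  4  5  6  7  8  9 10 11 12 13 14 15 16 17 18 19 20 21 22 23 24 25 26
G :  0  0  0  0  0  1  1  1  1  1  2  2  2  0  0  0  0  0  1  1  1  1  1  2  2  2  0
Pile A: G(26) = 0.
Pile B: G(12) = 2.
Combined Grundy value = 0 ⊕ 2 = 2.
A winning move leaves total XOR = 0, i.e. changes one component's Grundy value g to g ⊕ X where X is the current total.
Pile A: need g' = 0⊕2 = 2. Options: 26−5→G=1, 26−7→G=1, 26−8→G=1. Hits: 0.
Pile B: need g' = 2⊕2 = 0. Options: 12−5→G=1, 12−7→G=1, 12−8→G=0. Hits: 1.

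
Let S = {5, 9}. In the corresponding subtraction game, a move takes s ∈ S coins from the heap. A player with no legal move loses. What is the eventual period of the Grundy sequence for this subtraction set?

14

G(0) = 0
G(1) = mex{} = 0
G(2) = mex{} = 0
G(3) = mex{} = 0
G(4) = mex{} = 0
G(5) = mex{0} = 1
G(6) = mex{0} = 1
G(7) = mex{0} = 1
G(8) = mex{0} = 1
G(9) = mex{0,0} = 1
G(10) = mex{1,0} = 2
G(11) = mex{1,0} = 2
G(12) = mex{1,0} = 2
G(13) = mex{1,0} = 2
G(14) = mex{1,1} = 0
G(15) = mex{2,1} = 0
G(16) = mex{2,1} = 0
G(17) = mex{2,1} = 0
G(18) = mex{2,1} = 0
G(19) = mex{0,2} = 1
G(20) = mex{0,2} = 1
G(21) = mex{0,2} = 1
G(22) = mex{0,2} = 1
G(23) = mex{0,0} = 1
G(24) = mex{1,0} = 2
G(25) = mex{1,0} = 2
G(26) = mex{1,0} = 2
G(27) = mex{1,0} = 2
G(28) = mex{1,1} = 0
G(29) = mex{2,1} = 0
G(n+14) = G(n) holds for n = 0,…,8 (a full window of length max(S) = 9), so the sequence is purely periodic with period 14.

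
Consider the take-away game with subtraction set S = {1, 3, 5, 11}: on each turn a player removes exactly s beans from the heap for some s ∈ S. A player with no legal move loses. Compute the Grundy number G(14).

G(0) = 0
G(1) = mex{0} = 1
G(2) = mex{1} = 0
G(3) = mex{0,0} = 1
G(4) = mex{1,1} = 0
G(5) = mex{0,0,0} = 1
G(6) = mex{1,1,1} = 0
G(7) = mex{0,0,0} = 1
G(8) = mex{1,1,1} = 0
G(9) = mex{0,0,0} = 1
G(10) = mex{1,1,1} = 0
G(11) = mex{0,0,0,0} = 1
G(12) = mex{1,1,1,1} = 0
G(13) = mex{0,0,0,0} = 1
G(14) = mex{1,1,1,1} = 0

0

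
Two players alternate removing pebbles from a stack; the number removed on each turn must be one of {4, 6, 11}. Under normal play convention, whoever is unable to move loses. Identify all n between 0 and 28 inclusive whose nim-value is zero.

0, 1, 2, 3, 10, 15, 17, 18, 20, 25, 27

G(0) = 0
G(1) = mex{} = 0
G(2) = mex{} = 0
G(3) = mex{} = 0
G(4) = mex{0} = 1
G(5) = mex{0} = 1
G(6) = mex{0,0} = 1
G(7) = mex{0,0} = 1
G(8) = mex{1,0} = 2
G(9) = mex{1,0} = 2
G(10) = mex{1,1} = 0
G(11) = mex{1,1,0} = 2
G(12) = mex{2,1,0} = 3
G(13) = mex{2,1,0} = 3
G(14) = mex{0,2,0} = 1
G(15) = mex{2,2,1} = 0
G(16) = mex{3,0,1} = 2
G(17) = mex{3,2,1} = 0
G(18) = mex{1,3,1} = 0
G(19) = mex{0,3,2} = 1
G(20) = mex{2,1,2} = 0
G(21) = mex{0,0,0} = 1
G(22) = mex{0,2,2} = 1
G(23) = mex{1,0,3} = 2
G(24) = mex{0,0,3} = 1
G(25) = mex{1,1,1} = 0
G(26) = mex{1,0,0} = 2
G(27) = mex{2,1,2} = 0
G(28) = mex{1,1,0} = 2
P-positions are exactly the n with G(n) = 0.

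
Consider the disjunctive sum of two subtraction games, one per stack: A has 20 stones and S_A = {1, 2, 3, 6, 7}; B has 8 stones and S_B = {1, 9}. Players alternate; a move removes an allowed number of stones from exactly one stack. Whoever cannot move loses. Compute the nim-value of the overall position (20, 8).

0

Stack A, S = {1, 2, 3, 6, 7}:
G(0) = 0
G(1) = mex{0} = 1
G(2) = mex{1,0} = 2
G(3) = mex{2,1,0} = 3
G(4) = mex{3,2,1} = 0
G(5) = mex{0,3,2} = 1
G(6) = mex{1,0,3,0} = 2
G(7) = mex{2,1,0,1,0} = 3
G(8) = mex{3,2,1,2,1} = 0
G(9) = mex{0,3,2,3,2} = 1
G(10) = mex{1,0,3,0,3} = 2
G(11) = mex{2,1,0,1,0} = 3
G(12) = mex{3,2,1,2,1} = 0
G(13) = mex{0,3,2,3,2} = 1
G(14) = mex{1,0,3,0,3} = 2
G(15) = mex{2,1,0,1,0} = 3
G(16) = mex{3,2,1,2,1} = 0
G(17) = mex{0,3,2,3,2} = 1
G(18) = mex{1,0,3,0,3} = 2
G(19) = mex{2,1,0,1,0} = 3
G(20) = mex{3,2,1,2,1} = 0
G_A(20) = 0.
Stack B, S = {1, 9}:
n : 0 1 2 3 4 5 6 7 8
G : 0 1 0 1 0 1 0 1 0
G_B(8) = 0.
Combined Grundy value = 0 ⊕ 0 = 0.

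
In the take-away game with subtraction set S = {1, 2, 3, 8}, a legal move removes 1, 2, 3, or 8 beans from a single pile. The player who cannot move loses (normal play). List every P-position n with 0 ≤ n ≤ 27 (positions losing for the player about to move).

0, 4, 9, 13, 18, 22, 27

n :  0  1  2  3  4  5  6  7  8  9 10 11 12 13 14 15 16 17 18 19 20 21 22 23 24 25 26 27
G :  0  1  2  3  0  1  2  3  4  0  1  2  3  0  1  2  3  4  0  1  2  3  0  1  2  3  4  0
P-positions are exactly the n with G(n) = 0.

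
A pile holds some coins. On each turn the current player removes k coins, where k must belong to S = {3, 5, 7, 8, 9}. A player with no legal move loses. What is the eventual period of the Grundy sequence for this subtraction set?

12

G(0) = 0
G(1) = mex{} = 0
G(2) = mex{} = 0
G(3) = mex{0} = 1
G(4) = mex{0} = 1
G(5) = mex{0,0} = 1
G(6) = mex{1,0} = 2
G(7) = mex{1,0,0} = 2
G(8) = mex{1,1,0,0} = 2
G(9) = mex{2,1,0,0,0} = 3
G(10) = mex{2,1,1,0,0} = 3
G(11) = mex{2,2,1,1,0} = 3
G(12) = mex{3,2,1,1,1} = 0
G(13) = mex{3,2,2,1,1} = 0
G(14) = mex{3,3,2,2,1} = 0
G(15) = mex{0,3,2,2,2} = 1
G(16) = mex{0,3,3,2,2} = 1
G(17) = mex{0,0,3,3,2} = 1
G(18) = mex{1,0,3,3,3} = 2
G(19) = mex{1,0,0,3,3} = 2
G(20) = mex{1,1,0,0,3} = 2
G(21) = mex{2,1,0,0,0} = 3
G(22) = mex{2,1,1,0,0} = 3
G(23) = mex{2,2,1,1,0} = 3
G(24) = mex{3,2,1,1,1} = 0
G(25) = mex{3,2,2,1,1} = 0
G(n+12) = G(n) holds for n = 0,…,8 (a full window of length max(S) = 9), so the sequence is purely periodic with period 12.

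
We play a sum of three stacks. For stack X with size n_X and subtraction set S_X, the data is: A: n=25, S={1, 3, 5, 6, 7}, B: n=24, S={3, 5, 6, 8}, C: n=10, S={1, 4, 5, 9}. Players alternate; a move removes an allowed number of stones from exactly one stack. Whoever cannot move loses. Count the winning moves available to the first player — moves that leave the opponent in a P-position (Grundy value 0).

4

Stack A, S = {1, 3, 5, 6, 7}:
G(0) = 0
G(1) = mex{0} = 1
G(2) = mex{1} = 0
G(3) = mex{0,0} = 1
G(4) = mex{1,1} = 0
G(5) = mex{0,0,0} = 1
G(6) = mex{1,1,1,0} = 2
G(7) = mex{2,0,0,1,0} = 3
G(8) = mex{3,1,1,0,1} = 2
G(9) = mex{2,2,0,1,0} = 3
G(10) = mex{3,3,1,0,1} = 2
G(11) = mex{2,2,2,1,0} = 3
G(12) = mex{3,3,3,2,1} = 0
G(13) = mex{0,2,2,3,2} = 1
G(14) = mex{1,3,3,2,3} = 0
G(15) = mex{0,0,2,3,2} = 1
G(16) = mex{1,1,3,2,3} = 0
G(17) = mex{0,0,0,3,2} = 1
G(18) = mex{1,1,1,0,3} = 2
G(19) = mex{2,0,0,1,0} = 3
G(20) = mex{3,1,1,0,1} = 2
G(21) = mex{2,2,0,1,0} = 3
G(22) = mex{3,3,1,0,1} = 2
G(23) = mex{2,2,2,1,0} = 3
G(24) = mex{3,3,3,2,1} = 0
G(25) = mex{0,2,2,3,2} = 1
G_A(25) = 1.
Stack B, S = {3, 5, 6, 8}:
n :  0  1  2  3  4  5  6  7  8  9 10 11 12 13 14 15 16 17 18 19 20 21 22 23 24
G :  0  0  0  1  1  1  2  2  2  3  3  0  0  0  1  1  1  2  2  2  3  3  0  0  0
G_B(24) = 0.
Stack C, S = {1, 4, 5, 9}:
G(0) = 0
G(1) = mex{0} = 1
G(2) = mex{1} = 0
G(3) = mex{0} = 1
G(4) = mex{1,0} = 2
G(5) = mex{2,1,0} = 3
G(6) = mex{3,0,1} = 2
G(7) = mex{2,1,0} = 3
G(8) = mex{3,2,1} = 0
G(9) = mex{0,3,2,0} = 1
G(10) = mex{1,2,3,1} = 0
G_C(10) = 0.
Combined Grundy value = 1 ⊕ 0 ⊕ 0 = 1.
A winning move leaves total XOR = 0, i.e. changes one component's Grundy value g to g ⊕ X where X is the current total.
Stack A: need g' = 1⊕1 = 0. Options: 25−1→G=0, 25−3→G=2, 25−5→G=2, 25−6→G=3, 25−7→G=2. Hits: 1.
Stack B: need g' = 0⊕1 = 1. Options: 24−3→G=3, 24−5→G=2, 24−6→G=2, 24−8→G=1. Hits: 1.
Stack C: need g' = 0⊕1 = 1. Options: 10−1→G=1, 10−4→G=2, 10−5→G=3, 10−9→G=1. Hits: 2.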